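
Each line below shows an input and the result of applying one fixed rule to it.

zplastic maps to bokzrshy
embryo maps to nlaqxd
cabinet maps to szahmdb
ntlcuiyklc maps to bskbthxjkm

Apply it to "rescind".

cdrbhmq

The rule is to shift every letter 1 place backward in the alphabet (wrapping around), then swap the first and last characters.
On "rescind": the first step gives "qdrbhmc", and the second then gives "cdrbhmq".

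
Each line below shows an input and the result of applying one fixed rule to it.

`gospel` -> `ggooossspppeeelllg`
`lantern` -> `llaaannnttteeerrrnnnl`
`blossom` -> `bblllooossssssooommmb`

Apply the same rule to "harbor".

hhaaarrrbbbooorrrh

In each case the input is transformed by: repeat every character 3 times, then move the first character to the end.
Applying both steps to "harbor": "hhhaaarrrbbbooorrr", then "hhaaarrrbbbooorrrh".
(Check on "blossom": → "bbblllooossssssooommm" → "bblllooossssssooommmb" ✓)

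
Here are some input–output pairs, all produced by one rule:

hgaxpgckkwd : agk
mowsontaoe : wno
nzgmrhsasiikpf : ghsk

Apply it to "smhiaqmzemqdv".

What's happening: keep one character in every 3, starting at position 3 (positions 3rd, 6th, 9th, ...).
On "smhiaqmzemqdv" that produces "hqed".

hqed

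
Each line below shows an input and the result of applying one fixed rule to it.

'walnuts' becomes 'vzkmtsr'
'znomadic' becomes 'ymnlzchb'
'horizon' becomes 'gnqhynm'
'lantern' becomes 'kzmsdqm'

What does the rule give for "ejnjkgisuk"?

Rule — shift every letter 1 place backward in the alphabet (wrapping around).
So "ejnjkgisuk" becomes "dimijfhrtj".

dimijfhrtj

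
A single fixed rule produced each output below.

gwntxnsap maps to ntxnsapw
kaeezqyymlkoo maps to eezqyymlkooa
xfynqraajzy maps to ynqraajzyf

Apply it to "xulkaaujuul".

What's happening: delete the first character, then move the first character to the end.
Applying both steps to "xulkaaujuul": "ulkaaujuul", then "lkaaujuulu".
(Check on "gwntxnsap": → "wntxnsap" → "ntxnsapw" ✓)

lkaaujuulu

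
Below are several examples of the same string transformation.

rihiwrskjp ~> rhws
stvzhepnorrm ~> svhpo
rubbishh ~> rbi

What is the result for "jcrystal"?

jrs

The transformation: keep every other character starting from the first (positions 1st, 3rd, 5th, ...), then delete the last character.
Applying both steps to "jcrystal": "jrsa", then "jrs".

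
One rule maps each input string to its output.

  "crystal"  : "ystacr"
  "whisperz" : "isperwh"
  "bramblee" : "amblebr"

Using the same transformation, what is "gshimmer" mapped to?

himmegs

The rule is to delete the last character, then move the first 2 characters to the end (rotate left by 2).
Applying both steps to "gshimmer": "gshimme", then "himmegs".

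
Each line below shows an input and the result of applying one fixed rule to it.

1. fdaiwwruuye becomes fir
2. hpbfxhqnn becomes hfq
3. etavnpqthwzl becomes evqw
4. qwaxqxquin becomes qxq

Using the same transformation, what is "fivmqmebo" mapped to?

fme

Rule — delete the last 2 characters, then keep one character in every 3, starting at position 1 (positions 1st, 4th, 7th, ...).
Applying both steps to "fivmqmebo": "fivmqme", then "fme".
(Check on "fdaiwwruuye": → "fdaiwwruu" → "fir" ✓)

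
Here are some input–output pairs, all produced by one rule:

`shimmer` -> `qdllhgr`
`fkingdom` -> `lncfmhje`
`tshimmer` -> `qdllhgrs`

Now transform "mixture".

dqtswhl

Rule — reverse the string, then shift every letter 1 place backward in the alphabet (wrapping around).
"mixture" → "erutxim" → "dqtswhl".
(Check on "fkingdom": → "modgnikf" → "lncfmhje" ✓)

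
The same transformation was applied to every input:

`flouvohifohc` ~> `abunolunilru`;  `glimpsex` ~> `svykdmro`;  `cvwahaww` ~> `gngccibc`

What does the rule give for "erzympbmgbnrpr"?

esvhsmhtxvxkxf

The pattern: move the first 3 characters to the end (rotate left by 3), then shift every letter 6 places forward in the alphabet (wrapping around).
Applying that to "erzympbmgbnrpr" gives "esvhsmhtxvxkxf".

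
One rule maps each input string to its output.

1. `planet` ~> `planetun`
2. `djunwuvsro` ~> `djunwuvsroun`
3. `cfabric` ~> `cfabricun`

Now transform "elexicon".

elexiconun

Rule — append "un".
Applying that to "elexicon" gives "elexiconun".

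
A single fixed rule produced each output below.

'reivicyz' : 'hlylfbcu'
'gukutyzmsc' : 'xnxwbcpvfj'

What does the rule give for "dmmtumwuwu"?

ppwxpzxzxg

Rule — move the first character to the end, then shift every letter 3 places forward in the alphabet (wrapping around).
On "dmmtumwuwu": the first step gives "mmtumwuwud", and the second then gives "ppwxpzxzxg".
(Check on "gukutyzmsc": → "ukutyzmscg" → "xnxwbcpvfj" ✓)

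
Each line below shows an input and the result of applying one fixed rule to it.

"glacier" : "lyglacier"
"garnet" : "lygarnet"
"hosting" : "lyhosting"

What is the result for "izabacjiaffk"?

lyizabacjiaffk

The rule is to prepend "ly".
Applying that to "izabacjiaffk" gives "lyizabacjiaffk".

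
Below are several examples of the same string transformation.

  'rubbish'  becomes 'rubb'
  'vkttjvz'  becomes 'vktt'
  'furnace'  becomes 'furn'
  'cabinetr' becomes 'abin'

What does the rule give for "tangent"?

tang

In each case the input is transformed by: move the last 3 characters to the front (rotate right by 3), then keep only the last 4 characters.
"tangent" → "tang".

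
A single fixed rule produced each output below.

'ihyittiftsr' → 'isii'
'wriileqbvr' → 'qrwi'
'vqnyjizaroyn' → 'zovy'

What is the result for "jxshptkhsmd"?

kmjh

Each output is the input with this applied: keep one character in every 3, starting at position 1 (positions 1st, 4th, 7th, ...), then swap the front and back halves of the string.
Starting from "jxshptkhsmd": after the first operation, "jhkm"; after the second, "kmjh".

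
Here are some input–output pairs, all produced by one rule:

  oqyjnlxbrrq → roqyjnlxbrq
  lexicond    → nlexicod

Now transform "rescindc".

drescinc

What's happening: move the last character to the front, then swap the first and last characters.
On "rescindc": the first step gives "crescind", and the second then gives "drescinc".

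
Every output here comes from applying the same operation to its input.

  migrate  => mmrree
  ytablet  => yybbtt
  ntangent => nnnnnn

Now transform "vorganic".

vvggii

Rule — keep one character in every 3, starting at position 1 (positions 1st, 4th, 7th, ...), then double every character.
For "vorganic", step one produces "vgi"; step two turns that into "vvggii".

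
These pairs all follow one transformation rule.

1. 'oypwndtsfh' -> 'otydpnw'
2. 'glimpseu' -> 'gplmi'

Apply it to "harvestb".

heavr

The pattern: delete the last 3 characters, then take characters alternately from the front and the back (1st, last, 2nd, 2nd-last, ...).
Applying both steps to "harvestb": "harve", then "heavr".
(Check on "glimpseu": → "glimp" → "gplmi" ✓)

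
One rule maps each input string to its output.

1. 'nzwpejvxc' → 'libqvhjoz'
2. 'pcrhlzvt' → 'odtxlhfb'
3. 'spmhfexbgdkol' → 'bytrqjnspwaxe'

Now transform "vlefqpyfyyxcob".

The pattern: shift every letter 12 places forward in the alphabet (wrapping around), then move the first character to the end.
Working it through for "vlefqpyfyyxcob": intermediate "hxqrcbkrkkjoan", final "xqrcbkrkkjoanh".

xqrcbkrkkjoanh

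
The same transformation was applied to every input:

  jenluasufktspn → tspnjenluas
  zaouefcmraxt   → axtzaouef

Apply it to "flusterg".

The rule is to swap the front and back halves of the string, then delete the first 3 characters.
Applying both steps to "flusterg": "tergflus", then "gflus".

gflus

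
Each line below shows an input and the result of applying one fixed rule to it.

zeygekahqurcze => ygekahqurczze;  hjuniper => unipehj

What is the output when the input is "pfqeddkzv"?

qeddkzpf

Looking at the pairs, the operation is to delete the last character, then move the first 2 characters to the end (rotate left by 2).
Applying both steps to "pfqeddkzv": "pfqeddkz", then "qeddkzpf".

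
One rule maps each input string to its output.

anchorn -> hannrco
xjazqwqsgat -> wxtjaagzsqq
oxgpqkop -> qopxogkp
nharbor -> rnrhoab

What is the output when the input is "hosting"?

In each case the input is transformed by: take characters alternately from the front and the back (1st, last, 2nd, 2nd-last, ...), then move the last character to the front.
Working it through for "hosting": intermediate "hgonsit", final "thgonsi".

thgonsi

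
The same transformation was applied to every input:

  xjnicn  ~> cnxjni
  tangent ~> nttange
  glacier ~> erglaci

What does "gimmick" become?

What's happening: move the last 2 characters to the front (rotate right by 2).
On "gimmick" that produces "ckgimmi".

ckgimmi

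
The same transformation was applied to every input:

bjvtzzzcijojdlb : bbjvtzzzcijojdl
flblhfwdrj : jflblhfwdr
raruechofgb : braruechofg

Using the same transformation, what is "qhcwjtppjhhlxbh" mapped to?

hqhcwjtppjhhlxb

The pattern: move the last character to the front.
On "qhcwjtppjhhlxbh" that produces "hqhcwjtppjhhlxb".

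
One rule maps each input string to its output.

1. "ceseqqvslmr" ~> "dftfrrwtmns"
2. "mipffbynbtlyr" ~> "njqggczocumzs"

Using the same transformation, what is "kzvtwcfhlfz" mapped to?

In each case the input is transformed by: shift every letter 1 place forward in the alphabet (wrapping around).
On "kzvtwcfhlfz" that produces "lawuxdgimga".

lawuxdgimga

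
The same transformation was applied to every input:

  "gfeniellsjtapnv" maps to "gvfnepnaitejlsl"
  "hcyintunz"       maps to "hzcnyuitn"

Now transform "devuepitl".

dletviupe

The transformation: take characters alternately from the front and the back (1st, last, 2nd, 2nd-last, ...).
So "devuepitl" becomes "dletviupe".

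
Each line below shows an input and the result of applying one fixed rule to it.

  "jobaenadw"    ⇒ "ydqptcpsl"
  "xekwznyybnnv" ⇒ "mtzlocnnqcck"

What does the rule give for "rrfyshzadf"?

ggunhwopsu

Looking at the pairs, the operation is to shift every letter 11 places backward in the alphabet (wrapping around).
For "rrfyshzadf" the result is "ggunhwopsu".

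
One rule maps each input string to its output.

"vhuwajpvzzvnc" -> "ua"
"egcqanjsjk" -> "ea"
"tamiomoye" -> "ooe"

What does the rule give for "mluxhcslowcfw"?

uo

Each output is the input with this applied: keep every other character starting from the first (positions 1st, 3rd, 5th, ...), then keep only the vowels.
On "mluxhcslowcfw": the first step gives "muhsocw", and the second then gives "uo".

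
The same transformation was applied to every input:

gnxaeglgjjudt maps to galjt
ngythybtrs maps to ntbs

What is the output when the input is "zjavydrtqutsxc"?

zvrux

In each case the input is transformed by: keep one character in every 3, starting at position 1 (positions 1st, 4th, 7th, ...).
For "zjavydrtqutsxc" the result is "zvrux".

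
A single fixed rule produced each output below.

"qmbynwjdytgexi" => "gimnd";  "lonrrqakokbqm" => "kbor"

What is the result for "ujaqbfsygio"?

Each output is the input with this applied: keep one character in every 3, starting at position 2 (positions 2nd, 5th, 8th, ...), then move the last 2 characters to the front (rotate right by 2).
"ujaqbfsygio" → "yojb".

yojb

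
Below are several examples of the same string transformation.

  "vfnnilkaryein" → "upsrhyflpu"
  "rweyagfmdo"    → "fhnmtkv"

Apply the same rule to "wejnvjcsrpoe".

ucqjzywvl

The rule is to delete the first 3 characters, then shift every letter 7 places forward in the alphabet (wrapping around).
For "wejnvjcsrpoe", step one produces "nvjcsrpoe"; step two turns that into "ucqjzywvl".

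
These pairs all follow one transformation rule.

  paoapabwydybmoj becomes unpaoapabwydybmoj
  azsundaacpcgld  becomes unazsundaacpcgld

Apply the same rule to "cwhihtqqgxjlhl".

The transformation: prepend "un".
For "cwhihtqqgxjlhl" the result is "uncwhihtqqgxjlhl".

uncwhihtqqgxjlhl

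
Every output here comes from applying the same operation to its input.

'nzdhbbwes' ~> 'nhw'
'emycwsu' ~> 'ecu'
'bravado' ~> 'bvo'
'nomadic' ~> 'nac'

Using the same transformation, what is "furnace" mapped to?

The transformation: keep one character in every 3, starting at position 1 (positions 1st, 4th, 7th, ...).
"furnace" → "fne".

fne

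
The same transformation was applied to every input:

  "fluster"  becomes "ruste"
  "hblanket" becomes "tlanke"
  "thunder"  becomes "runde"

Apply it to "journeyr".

The transformation: delete the first 2 characters, then move the last character to the front.
"journeyr" → "urneyr" → "rurney".
(Check on "thunder": → "under" → "runde" ✓)

rurney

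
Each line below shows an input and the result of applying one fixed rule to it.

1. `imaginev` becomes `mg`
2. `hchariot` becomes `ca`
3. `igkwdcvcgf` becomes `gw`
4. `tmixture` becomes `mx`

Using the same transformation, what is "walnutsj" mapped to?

Rule — keep every other character starting from the second (positions 2nd, 4th, 6th, ...), then keep only the first 2 characters.
On "walnutsj": the first step gives "antj", and the second then gives "an".
(Check on "tmixture": → "mxue" → "mx" ✓)

an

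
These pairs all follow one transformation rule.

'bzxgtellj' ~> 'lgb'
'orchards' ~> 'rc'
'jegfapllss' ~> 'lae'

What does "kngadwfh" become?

The rule is to reverse the string, then keep one character in every 3, starting at position 3 (positions 3rd, 6th, 9th, ...).
"kngadwfh" → "hfwdagnk" → "wg".

wg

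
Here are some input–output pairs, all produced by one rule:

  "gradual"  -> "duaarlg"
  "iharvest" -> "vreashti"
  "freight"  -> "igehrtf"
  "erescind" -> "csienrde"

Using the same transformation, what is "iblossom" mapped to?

soslobmi

Rule — take characters alternately from the front and the back (1st, last, 2nd, 2nd-last, ...), then reverse the string.
Applying both steps to "iblossom": "imbolsos", then "soslobmi".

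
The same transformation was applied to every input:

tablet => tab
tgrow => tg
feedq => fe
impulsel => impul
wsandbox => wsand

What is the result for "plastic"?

plas

Each output is the input with this applied: delete the last 3 characters.
On "plastic" that produces "plas".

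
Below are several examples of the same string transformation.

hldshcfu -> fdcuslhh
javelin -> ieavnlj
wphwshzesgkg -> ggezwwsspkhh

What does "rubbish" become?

hbbusri

Looking at the pairs, the operation is to sort the characters into reverse alphabetical order, then move the last 3 characters to the front (rotate right by 3).
Working it through for "rubbish": intermediate "usrihbb", final "hbbusri".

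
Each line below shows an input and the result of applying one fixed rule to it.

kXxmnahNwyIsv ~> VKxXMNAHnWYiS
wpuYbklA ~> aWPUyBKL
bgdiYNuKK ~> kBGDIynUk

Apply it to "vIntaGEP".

pViNTAge

Rule — move the last character to the front, then flip the case of every letter.
Working it through for "vIntaGEP": intermediate "PvIntaGE", final "pViNTAge".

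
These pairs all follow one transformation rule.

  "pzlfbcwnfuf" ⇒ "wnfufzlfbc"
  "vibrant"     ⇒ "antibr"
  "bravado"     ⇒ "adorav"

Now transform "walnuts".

Rule — delete the first character, then swap the front and back halves of the string.
"walnuts" → "alnuts" → "utsaln".

utsaln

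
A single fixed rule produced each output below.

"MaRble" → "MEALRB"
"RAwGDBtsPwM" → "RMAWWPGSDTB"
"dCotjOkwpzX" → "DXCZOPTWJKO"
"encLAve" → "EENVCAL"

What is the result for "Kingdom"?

KMIONDG

Each output is the input with this applied: take characters alternately from the front and the back (1st, last, 2nd, 2nd-last, ...), then convert every letter to uppercase.
On "Kingdom": the first step gives "Kmiondg", and the second then gives "KMIONDG".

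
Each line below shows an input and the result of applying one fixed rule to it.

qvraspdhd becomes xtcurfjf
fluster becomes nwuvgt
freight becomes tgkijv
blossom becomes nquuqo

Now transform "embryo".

Rule — shift every letter 2 places forward in the alphabet (wrapping around), then delete the first character.
Starting from "embryo": after the first operation, "godtaq"; after the second, "odtaq".

odtaq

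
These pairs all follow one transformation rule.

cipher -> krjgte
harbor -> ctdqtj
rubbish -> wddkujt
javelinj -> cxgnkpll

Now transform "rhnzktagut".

jpbmvciwvt

What's happening: move the first character to the end, then shift every letter 2 places forward in the alphabet (wrapping around).
"rhnzktagut" → "jpbmvciwvt".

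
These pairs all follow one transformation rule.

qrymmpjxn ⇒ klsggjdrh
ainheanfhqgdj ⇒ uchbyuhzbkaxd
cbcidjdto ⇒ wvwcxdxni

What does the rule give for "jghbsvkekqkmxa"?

In each case the input is transformed by: shift every letter 6 places backward in the alphabet (wrapping around).
So "jghbsvkekqkmxa" becomes "dabvmpeyekegru".

dabvmpeyekegru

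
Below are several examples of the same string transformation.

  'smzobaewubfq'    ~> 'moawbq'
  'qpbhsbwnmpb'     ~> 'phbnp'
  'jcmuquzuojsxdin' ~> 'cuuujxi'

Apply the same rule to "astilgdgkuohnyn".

Each output is the input with this applied: keep every other character starting from the second (positions 2nd, 4th, 6th, ...).
For "astilgdgkuohnyn" the result is "sigguhy".

sigguhy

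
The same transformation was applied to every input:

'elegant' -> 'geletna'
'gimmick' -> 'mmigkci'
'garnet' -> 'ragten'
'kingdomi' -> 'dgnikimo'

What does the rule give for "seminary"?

nimesyra

The transformation: move the last 3 characters to the front (rotate right by 3), then reverse the string.
Applying that to "seminary" gives "nimesyra".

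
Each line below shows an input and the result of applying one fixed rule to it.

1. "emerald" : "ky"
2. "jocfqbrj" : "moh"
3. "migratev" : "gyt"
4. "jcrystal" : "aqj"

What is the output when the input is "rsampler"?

qnp

The transformation: keep one character in every 3, starting at position 2 (positions 2nd, 5th, 8th, ...), then shift every letter 2 places backward in the alphabet (wrapping around).
Working it through for "rsampler": intermediate "spr", final "qnp".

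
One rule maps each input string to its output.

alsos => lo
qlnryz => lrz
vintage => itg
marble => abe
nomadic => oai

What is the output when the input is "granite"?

Looking at the pairs, the operation is to keep every other character starting from the second (positions 2nd, 4th, 6th, ...).
Applying that to "granite" gives "rnt".

rnt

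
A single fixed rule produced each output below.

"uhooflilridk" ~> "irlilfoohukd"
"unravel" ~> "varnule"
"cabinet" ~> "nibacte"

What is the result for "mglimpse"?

In each case the input is transformed by: move the last 2 characters to the front (rotate right by 2), then reverse the string.
For "mglimpse", step one produces "semglimp"; step two turns that into "pmilgmes".

pmilgmes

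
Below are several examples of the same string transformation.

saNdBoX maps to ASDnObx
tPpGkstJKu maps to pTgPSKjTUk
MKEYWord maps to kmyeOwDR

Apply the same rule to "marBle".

In each case the input is transformed by: swap each adjacent pair of characters (1↔2, 3↔4, ...), then flip the case of every letter.
Applying both steps to "marBle": "amBrel", then "AMbREL".

AMbREL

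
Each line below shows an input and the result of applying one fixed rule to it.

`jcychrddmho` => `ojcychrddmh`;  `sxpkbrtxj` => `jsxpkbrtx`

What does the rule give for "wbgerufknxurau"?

Each output is the input with this applied: move the last character to the front.
So "wbgerufknxurau" becomes "uwbgerufknxura".

uwbgerufknxura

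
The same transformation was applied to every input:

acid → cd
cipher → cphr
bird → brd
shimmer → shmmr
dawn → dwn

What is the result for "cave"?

What's happening: remove every vowel.
"cave" → "cv".

cv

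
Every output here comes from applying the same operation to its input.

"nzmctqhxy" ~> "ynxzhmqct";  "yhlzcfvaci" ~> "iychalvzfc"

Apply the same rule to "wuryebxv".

vwxubrey

Each output is the input with this applied: take characters alternately from the front and the back (1st, last, 2nd, 2nd-last, ...), then swap each adjacent pair of characters (1↔2, 3↔4, ...).
For "wuryebxv" the result is "vwxubrey".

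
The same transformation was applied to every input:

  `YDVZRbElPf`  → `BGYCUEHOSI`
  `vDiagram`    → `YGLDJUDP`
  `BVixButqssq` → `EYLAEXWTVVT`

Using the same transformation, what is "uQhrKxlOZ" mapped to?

XTKUNAORC

The rule is to shift every letter 3 places forward in the alphabet (wrapping around), then convert every letter to uppercase.
Applying both steps to "uQhrKxlOZ": "xTkuNaoRC", then "XTKUNAORC".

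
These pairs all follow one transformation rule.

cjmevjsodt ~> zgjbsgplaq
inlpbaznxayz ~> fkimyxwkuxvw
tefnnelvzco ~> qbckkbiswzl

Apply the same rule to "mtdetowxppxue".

Rule — shift every letter 3 places backward in the alphabet (wrapping around).
Doing the same to "mtdetowxppxue": "jqabqltummurb".

jqabqltummurb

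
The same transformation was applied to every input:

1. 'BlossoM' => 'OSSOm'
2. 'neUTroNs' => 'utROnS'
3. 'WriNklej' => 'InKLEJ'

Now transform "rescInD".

SCiNd

The pattern: flip the case of every letter, then delete the first 2 characters.
For "rescInD", step one produces "RESCiNd"; step two turns that into "SCiNd".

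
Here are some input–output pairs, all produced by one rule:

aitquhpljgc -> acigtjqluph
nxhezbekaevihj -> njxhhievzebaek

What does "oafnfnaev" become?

ovaefannf

Rule — take characters alternately from the front and the back (1st, last, 2nd, 2nd-last, ...).
For "oafnfnaev" the result is "ovaefannf".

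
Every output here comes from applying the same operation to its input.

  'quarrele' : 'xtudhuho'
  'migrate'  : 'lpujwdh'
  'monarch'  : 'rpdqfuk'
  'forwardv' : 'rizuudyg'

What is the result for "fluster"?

Each output is the input with this applied: swap each adjacent pair of characters (1↔2, 3↔4, ...), then shift every letter 3 places forward in the alphabet (wrapping around).
On "fluster" that produces "oivxhwu".

oivxhwu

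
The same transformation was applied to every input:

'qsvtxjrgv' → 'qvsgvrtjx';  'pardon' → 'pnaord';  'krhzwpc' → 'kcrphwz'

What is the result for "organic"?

Rule — take characters alternately from the front and the back (1st, last, 2nd, 2nd-last, ...).
For "organic" the result is "ocrigna".

ocrigna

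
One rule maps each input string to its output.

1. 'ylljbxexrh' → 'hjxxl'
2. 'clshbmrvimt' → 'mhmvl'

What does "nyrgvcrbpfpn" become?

What's happening: keep every other character starting from the second (positions 2nd, 4th, 6th, ...), then swap the first and last characters.
For "nyrgvcrbpfpn" the result is "ngcbfy".
(Check on "clshbmrvimt": → "lhmvm" → "mhmvl" ✓)

ngcbfy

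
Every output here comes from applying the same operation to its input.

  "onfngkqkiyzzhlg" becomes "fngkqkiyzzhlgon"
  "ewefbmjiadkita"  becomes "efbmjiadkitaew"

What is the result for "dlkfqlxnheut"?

kfqlxnheutdl

Each output is the input with this applied: move the first 2 characters to the end (rotate left by 2).
So "dlkfqlxnheut" becomes "kfqlxnheutdl".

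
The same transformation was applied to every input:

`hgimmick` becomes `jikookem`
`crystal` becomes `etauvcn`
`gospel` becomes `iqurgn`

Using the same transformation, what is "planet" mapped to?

rncpgv

What's happening: shift every letter 2 places forward in the alphabet (wrapping around).
Applying that to "planet" gives "rncpgv".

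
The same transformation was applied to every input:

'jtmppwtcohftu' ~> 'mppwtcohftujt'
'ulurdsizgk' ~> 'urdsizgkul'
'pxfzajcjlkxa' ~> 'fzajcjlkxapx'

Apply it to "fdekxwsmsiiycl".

ekxwsmsiiyclfd

In each case the input is transformed by: move the first 2 characters to the end (rotate left by 2).
"fdekxwsmsiiycl" → "ekxwsmsiiyclfd".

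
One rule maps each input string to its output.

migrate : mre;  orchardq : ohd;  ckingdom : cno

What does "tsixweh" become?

Rule — keep one character in every 3, starting at position 1 (positions 1st, 4th, 7th, ...).
"tsixweh" → "txh".

txh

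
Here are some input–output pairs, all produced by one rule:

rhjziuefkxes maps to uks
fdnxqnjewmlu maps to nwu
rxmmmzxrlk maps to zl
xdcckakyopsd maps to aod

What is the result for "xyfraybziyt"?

yi

The transformation: delete the first 3 characters, then keep one character in every 3, starting at position 3 (positions 3rd, 6th, 9th, ...).
On "xyfraybziyt": the first step gives "raybziyt", and the second then gives "yi".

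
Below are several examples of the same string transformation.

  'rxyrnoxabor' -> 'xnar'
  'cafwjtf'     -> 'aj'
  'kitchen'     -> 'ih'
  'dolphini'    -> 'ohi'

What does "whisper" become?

hp

The rule is to keep one character in every 3, starting at position 2 (positions 2nd, 5th, 8th, ...).
"whisper" → "hp".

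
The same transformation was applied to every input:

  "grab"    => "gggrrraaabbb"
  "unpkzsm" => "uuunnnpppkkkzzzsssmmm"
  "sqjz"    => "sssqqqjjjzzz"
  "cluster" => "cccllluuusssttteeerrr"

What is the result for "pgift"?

pppgggiiifffttt

Each output is the input with this applied: repeat every character 3 times.
For "pgift" the result is "pppgggiiifffttt".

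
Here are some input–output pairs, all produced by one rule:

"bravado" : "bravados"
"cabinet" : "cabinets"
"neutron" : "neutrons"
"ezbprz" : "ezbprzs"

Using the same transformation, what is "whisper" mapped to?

whispers

The transformation: append "s".
Doing the same to "whisper": "whispers".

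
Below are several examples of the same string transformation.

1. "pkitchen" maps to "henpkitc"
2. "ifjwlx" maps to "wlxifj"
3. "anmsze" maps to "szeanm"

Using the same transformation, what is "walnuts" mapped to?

Looking at the pairs, the operation is to move the last 3 characters to the front (rotate right by 3).
For "walnuts" the result is "utswaln".

utswaln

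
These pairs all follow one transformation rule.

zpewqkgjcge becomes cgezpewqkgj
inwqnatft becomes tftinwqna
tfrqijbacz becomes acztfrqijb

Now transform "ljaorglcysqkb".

qkbljaorglcys

The rule is to move the last 3 characters to the front (rotate right by 3).
For "ljaorglcysqkb" the result is "qkbljaorglcys".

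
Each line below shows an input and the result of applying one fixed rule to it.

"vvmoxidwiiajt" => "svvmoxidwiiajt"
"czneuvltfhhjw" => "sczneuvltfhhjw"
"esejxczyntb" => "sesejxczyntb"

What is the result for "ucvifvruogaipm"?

sucvifvruogaipm

The pattern: prepend "s".
For "ucvifvruogaipm" the result is "sucvifvruogaipm".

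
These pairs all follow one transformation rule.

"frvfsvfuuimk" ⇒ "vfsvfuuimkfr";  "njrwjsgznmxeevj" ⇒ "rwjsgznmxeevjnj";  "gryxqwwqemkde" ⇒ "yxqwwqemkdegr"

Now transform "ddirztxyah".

irztxyahdd

Looking at the pairs, the operation is to move the first 2 characters to the end (rotate left by 2).
For "ddirztxyah" the result is "irztxyahdd".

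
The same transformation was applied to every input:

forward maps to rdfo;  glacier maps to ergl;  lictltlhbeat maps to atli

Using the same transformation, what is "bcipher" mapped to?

erbc

Looking at the pairs, the operation is to move the last 2 characters to the front (rotate right by 2), then keep only the first 4 characters.
For "bcipher" the result is "erbc".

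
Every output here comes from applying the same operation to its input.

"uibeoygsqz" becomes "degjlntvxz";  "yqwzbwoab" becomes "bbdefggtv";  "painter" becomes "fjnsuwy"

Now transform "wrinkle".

Rule — shift every letter 5 places forward in the alphabet (wrapping around), then sort the characters into alphabetical order.
For "wrinkle", step one produces "bwnspqj"; step two turns that into "bjnpqsw".

bjnpqsw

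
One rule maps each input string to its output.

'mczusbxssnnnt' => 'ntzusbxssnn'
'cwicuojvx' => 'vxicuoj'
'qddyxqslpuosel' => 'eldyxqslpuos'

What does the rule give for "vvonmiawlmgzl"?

zlonmiawlmg

In each case the input is transformed by: delete the first 2 characters, then move the last 2 characters to the front (rotate right by 2).
Working it through for "vvonmiawlmgzl": intermediate "onmiawlmgzl", final "zlonmiawlmg".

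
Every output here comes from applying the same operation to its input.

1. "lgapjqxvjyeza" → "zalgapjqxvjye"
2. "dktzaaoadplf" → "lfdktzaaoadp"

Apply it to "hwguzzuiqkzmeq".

Rule — move the last 2 characters to the front (rotate right by 2).
"hwguzzuiqkzmeq" → "eqhwguzzuiqkzm".

eqhwguzzuiqkzm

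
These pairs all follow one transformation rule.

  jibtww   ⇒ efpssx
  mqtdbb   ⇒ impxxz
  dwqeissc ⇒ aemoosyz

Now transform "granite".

acejnpw

The pattern: shift every letter 4 places backward in the alphabet (wrapping around), then sort the characters into alphabetical order.
Working it through for "granite": intermediate "cnwjepa", final "acejnpw".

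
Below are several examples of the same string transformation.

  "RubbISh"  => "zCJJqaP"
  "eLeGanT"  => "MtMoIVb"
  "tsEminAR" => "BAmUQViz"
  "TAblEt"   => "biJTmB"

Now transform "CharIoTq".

kPIZqWbY

Rule — shift every letter 8 places forward in the alphabet (wrapping around), then flip the case of every letter.
So "CharIoTq" becomes "kPIZqWbY".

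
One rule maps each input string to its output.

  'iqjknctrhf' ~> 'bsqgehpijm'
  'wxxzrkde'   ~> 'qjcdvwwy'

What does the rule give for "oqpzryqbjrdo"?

paiqcnnpoyqx

Rule — shift every letter 1 place backward in the alphabet (wrapping around), then swap the front and back halves of the string.
For "oqpzryqbjrdo", step one produces "npoyqxpaiqcn"; step two turns that into "paiqcnnpoyqx".
(Check on "iqjknctrhf": → "hpijmbsqge" → "bsqgehpijm" ✓)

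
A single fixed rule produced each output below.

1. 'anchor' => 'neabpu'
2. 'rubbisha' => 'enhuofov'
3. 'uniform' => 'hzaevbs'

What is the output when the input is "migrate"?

The transformation: shift every letter 13 places forward in the alphabet (wrapping around) — i.e. ROT13, then take characters alternately from the front and the back (1st, last, 2nd, 2nd-last, ...).
Working it through for "migrate": intermediate "zvtengr", final "zrvgtne".

zrvgtne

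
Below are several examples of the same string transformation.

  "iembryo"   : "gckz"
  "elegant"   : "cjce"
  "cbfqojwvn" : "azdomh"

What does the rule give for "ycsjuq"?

Each output is the input with this applied: shift every letter 2 places backward in the alphabet (wrapping around), then delete the last 3 characters.
So "ycsjuq" becomes "waq".

waq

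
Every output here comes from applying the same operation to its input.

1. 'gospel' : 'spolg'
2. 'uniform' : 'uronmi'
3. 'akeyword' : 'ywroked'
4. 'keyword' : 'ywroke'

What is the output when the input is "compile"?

pomlie

What's happening: sort the characters into reverse alphabetical order, then delete the last character.
Starting from "compile": after the first operation, "pomliec"; after the second, "pomlie".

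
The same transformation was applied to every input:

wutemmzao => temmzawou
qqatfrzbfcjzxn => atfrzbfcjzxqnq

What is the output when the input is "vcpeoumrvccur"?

The pattern: swap the first and last characters, then move the first 2 characters to the end (rotate left by 2).
Working it through for "vcpeoumrvccur": intermediate "rcpeoumrvccuv", final "peoumrvccuvrc".

peoumrvccuvrc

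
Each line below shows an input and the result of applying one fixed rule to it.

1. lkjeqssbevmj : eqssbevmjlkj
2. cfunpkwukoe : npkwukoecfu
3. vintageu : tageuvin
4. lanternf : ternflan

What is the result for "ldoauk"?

aukldo

The transformation: move the first 3 characters to the end (rotate left by 3).
For "ldoauk" the result is "aukldo".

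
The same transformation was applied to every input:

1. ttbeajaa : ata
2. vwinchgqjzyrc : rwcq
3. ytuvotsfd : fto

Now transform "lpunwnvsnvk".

Each output is the input with this applied: move the last 3 characters to the front (rotate right by 3), then keep one character in every 3, starting at position 2 (positions 2nd, 5th, 8th, ...).
Applying both steps to "lpunwnvsnvk": "nvklpunwnvs", then "vpws".
(Check on "ttbeajaa": → "jaattbea" → "ata" ✓)

vpws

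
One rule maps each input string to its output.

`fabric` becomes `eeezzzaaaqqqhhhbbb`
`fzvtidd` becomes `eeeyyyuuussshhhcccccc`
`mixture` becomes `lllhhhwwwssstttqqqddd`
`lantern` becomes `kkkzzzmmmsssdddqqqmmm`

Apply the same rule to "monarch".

Looking at the pairs, the operation is to shift every letter 1 place backward in the alphabet (wrapping around), then repeat every character 3 times.
Working it through for "monarch": intermediate "lnmzqbg", final "lllnnnmmmzzzqqqbbbggg".
(Check on "lantern": → "kzmsdqm" → "kkkzzzmmmsssdddqqqmmm" ✓)

lllnnnmmmzzzqqqbbbggg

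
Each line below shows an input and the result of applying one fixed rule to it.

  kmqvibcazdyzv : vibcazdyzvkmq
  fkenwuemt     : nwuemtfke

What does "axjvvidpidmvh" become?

vvidpidmvhaxj

What's happening: move the first 3 characters to the end (rotate left by 3).
So "axjvvidpidmvh" becomes "vvidpidmvhaxj".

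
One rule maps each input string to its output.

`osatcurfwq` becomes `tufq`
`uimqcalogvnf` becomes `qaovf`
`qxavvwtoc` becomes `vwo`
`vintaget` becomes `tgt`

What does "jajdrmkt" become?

dmt

In each case the input is transformed by: delete the first 3 characters, then keep every other character starting from the first (positions 1st, 3rd, 5th, ...).
Doing the same to "jajdrmkt": "dmt".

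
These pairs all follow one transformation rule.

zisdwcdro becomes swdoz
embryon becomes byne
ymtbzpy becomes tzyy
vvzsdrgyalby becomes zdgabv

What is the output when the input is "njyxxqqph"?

yxqhn

The transformation: keep every other character starting from the first (positions 1st, 3rd, 5th, ...), then move the first character to the end.
For "njyxxqqph", step one produces "nyxqh"; step two turns that into "yxqhn".
(Check on "zisdwcdro": → "zswdo" → "swdoz" ✓)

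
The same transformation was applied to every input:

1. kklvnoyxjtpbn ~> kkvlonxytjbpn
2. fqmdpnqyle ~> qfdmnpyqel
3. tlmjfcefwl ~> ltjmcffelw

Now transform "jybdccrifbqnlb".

Each output is the input with this applied: swap each adjacent pair of characters (1↔2, 3↔4, ...).
On "jybdccrifbqnlb" that produces "yjdbccirbfnqbl".

yjdbccirbfnqbl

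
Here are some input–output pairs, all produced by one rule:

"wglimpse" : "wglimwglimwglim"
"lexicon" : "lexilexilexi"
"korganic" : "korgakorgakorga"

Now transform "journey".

jourjourjour

The pattern: delete the last 3 characters, then write the whole string 3 times in a row.
Working it through for "journey": intermediate "jour", final "jourjourjour".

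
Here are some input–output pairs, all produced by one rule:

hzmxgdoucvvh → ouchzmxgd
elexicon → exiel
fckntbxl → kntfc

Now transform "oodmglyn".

dmgoo

What's happening: delete the last 3 characters, then move the last 3 characters to the front (rotate right by 3).
"oodmglyn" → "oodmg" → "dmgoo".
(Check on "hzmxgdoucvvh": → "hzmxgdouc" → "ouchzmxgd" ✓)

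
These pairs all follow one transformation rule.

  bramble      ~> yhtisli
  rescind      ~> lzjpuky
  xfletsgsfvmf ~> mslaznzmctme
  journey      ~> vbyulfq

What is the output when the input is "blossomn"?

svzzvtui

Rule — shift every letter 7 places forward in the alphabet (wrapping around), then move the first character to the end.
"blossomn" → "isvzzvtu" → "svzzvtui".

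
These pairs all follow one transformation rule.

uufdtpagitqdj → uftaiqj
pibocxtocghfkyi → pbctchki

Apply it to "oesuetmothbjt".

In each case the input is transformed by: keep every other character starting from the first (positions 1st, 3rd, 5th, ...).
On "oesuetmothbjt" that produces "osemtbt".

osemtbt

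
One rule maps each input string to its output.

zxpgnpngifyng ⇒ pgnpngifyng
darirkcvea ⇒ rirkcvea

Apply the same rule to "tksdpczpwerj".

The transformation: delete the first 2 characters.
So "tksdpczpwerj" becomes "sdpczpwerj".

sdpczpwerj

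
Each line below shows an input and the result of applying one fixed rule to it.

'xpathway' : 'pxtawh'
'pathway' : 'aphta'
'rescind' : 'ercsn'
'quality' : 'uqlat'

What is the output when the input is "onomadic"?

The rule is to swap each adjacent pair of characters (1↔2, 3↔4, ...), then delete the last 2 characters.
For "onomadic" the result is "nomoda".

nomoda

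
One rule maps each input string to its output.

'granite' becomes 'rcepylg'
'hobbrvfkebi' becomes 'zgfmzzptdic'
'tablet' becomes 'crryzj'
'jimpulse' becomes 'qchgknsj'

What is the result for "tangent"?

Each output is the input with this applied: move the last 2 characters to the front (rotate right by 2), then shift every letter 2 places backward in the alphabet (wrapping around).
Applying both steps to "tangent": "nttange", then "lrrylec".

lrrylec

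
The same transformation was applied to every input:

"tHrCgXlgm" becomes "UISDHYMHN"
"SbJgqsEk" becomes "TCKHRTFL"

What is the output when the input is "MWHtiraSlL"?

The transformation: shift every letter 1 place forward in the alphabet (wrapping around), then convert every letter to uppercase.
Doing the same to "MWHtiraSlL": "NXIUJSBTMM".

NXIUJSBTMM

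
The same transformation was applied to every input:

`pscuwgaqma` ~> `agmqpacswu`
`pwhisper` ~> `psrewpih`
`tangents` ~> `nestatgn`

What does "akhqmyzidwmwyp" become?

dimwywaphkmqzy

Rule — swap the front and back halves of the string, then swap each adjacent pair of characters (1↔2, 3↔4, ...).
On "akhqmyzidwmwyp": the first step gives "idwmwypakhqmyz", and the second then gives "dimwywaphkmqzy".
(Check on "pscuwgaqma": → "gaqmapscuw" → "agmqpacswu" ✓)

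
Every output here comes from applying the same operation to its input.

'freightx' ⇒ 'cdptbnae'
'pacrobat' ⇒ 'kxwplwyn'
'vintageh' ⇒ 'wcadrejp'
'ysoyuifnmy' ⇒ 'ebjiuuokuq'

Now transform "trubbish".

Rule — swap the front and back halves of the string, then shift every letter 4 places backward in the alphabet (wrapping around).
"trubbish" → "bishtrub" → "xeodpnqx".

xeodpnqx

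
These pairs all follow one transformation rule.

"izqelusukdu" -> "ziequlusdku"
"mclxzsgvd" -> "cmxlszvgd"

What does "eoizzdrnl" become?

The transformation: swap each adjacent pair of characters (1↔2, 3↔4, ...).
So "eoizzdrnl" becomes "oezidznrl".

oezidznrl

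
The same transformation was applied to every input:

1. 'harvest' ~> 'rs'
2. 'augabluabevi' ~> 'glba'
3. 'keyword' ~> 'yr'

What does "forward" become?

rr

The pattern: swap the first and last characters, then keep one character in every 3, starting at position 3 (positions 3rd, 6th, 9th, ...).
"forward" → "dorwarf" → "rr".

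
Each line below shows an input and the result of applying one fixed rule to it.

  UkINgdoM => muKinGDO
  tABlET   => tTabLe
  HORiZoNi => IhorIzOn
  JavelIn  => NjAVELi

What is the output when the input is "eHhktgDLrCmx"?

XEhHKTGdlRcM

Each output is the input with this applied: move the last character to the front, then flip the case of every letter.
Applying that to "eHhktgDLrCmx" gives "XEhHKTGdlRcM".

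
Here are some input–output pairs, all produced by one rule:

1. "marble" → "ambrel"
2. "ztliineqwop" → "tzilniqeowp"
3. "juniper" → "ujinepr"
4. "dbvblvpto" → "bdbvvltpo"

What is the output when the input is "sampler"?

Looking at the pairs, the operation is to swap each adjacent pair of characters (1↔2, 3↔4, ...).
Doing the same to "sampler": "aspmelr".

aspmelr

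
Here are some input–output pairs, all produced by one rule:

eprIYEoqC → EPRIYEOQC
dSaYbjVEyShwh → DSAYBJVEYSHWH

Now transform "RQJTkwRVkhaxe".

RQJTKWRVKHAXE

Rule — convert every letter to uppercase.
Applying that to "RQJTkwRVkhaxe" gives "RQJTKWRVKHAXE".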